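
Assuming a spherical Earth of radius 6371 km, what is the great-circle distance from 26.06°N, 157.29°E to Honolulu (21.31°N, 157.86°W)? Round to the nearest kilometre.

4576 km

Δλ = -157.86 − 157.29 = -315.15°; wrapped into (−180°, 180°]: 44.85°.
Δφ = 21.31 − 26.06 = -4.75°.
a = sin²(Δφ/2) + cos φ₁ · cos φ₂ · sin²(Δλ/2) = 0.123507.
c = 2·atan2(√a, √(1−a)) = 0.71821 rad → d = 6371·c ≈ 4575.70 km.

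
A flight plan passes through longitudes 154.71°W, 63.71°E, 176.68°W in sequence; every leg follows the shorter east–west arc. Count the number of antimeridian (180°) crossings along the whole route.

2

Leg 1: -154.71° → +63.71°, shortest Δλ = -141.58° (west) — crosses 180°.
Leg 2: +63.71° → -176.68°, shortest Δλ = 119.61° (east) — crosses 180°.
Total crossings: 2.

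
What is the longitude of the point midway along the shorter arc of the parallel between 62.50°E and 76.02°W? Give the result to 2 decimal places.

6.76°W

Signed shortest Δλ from +62.50° to -76.02° is -138.52°.
Midpoint longitude = +62.50° + (-138.52°)/2 = +62.50° − 69.26° = -6.76°.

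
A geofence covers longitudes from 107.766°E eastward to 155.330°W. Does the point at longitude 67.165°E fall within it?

Band width going east from +107.766° to -155.330°: ((-155.330 − 107.766) mod 360) = 96.904°.
Offset of +67.165° east of the west edge: ((67.165 − 107.766) mod 360) = 319.399°.
319.399° > 96.904° ⇒ outside.

No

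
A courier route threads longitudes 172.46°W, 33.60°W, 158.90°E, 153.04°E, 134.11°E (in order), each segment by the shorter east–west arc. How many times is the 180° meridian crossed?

Leg 1: -172.46° → -33.60°, shortest Δλ = 138.86° (east) — does not cross 180°.
Leg 2: -33.60° → +158.90°, shortest Δλ = -167.5° (west) — crosses 180°.
Leg 3: +158.90° → +153.04°, shortest Δλ = -5.86° (west) — does not cross 180°.
Leg 4: +153.04° → +134.11°, shortest Δλ = -18.93° (west) — does not cross 180°.
Total crossings: 1.

1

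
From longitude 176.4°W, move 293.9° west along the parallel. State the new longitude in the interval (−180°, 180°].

110.3°W

Start at -176.4°; shift −293.9° → -470.3°.
-470.3° lies outside (−180°, 180°]; add 360° → -110.3°.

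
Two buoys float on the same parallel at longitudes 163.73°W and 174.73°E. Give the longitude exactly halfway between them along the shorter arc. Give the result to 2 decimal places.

174.50°W

Signed shortest Δλ from -163.73° to +174.73° is -21.54°.
Midpoint longitude = -163.73° + (-21.54°)/2 = -163.73° − 10.77° = -174.50°.
(The naïve average (-163.73 + +174.73)/2 = 5.5° is on the wrong side of the globe.)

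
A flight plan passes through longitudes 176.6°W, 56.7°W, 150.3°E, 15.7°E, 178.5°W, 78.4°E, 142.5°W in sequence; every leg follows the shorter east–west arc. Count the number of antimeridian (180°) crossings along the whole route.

Leg 1: -176.6° → -56.7°, shortest Δλ = 119.9° (east) — does not cross 180°.
Leg 2: -56.7° → +150.3°, shortest Δλ = -153.0° (west) — crosses 180°.
Leg 3: +150.3° → +15.7°, shortest Δλ = -134.6° (west) — does not cross 180°.
Leg 4: +15.7° → -178.5°, shortest Δλ = 165.8° (east) — crosses 180°.
Leg 5: -178.5° → +78.4°, shortest Δλ = -103.1° (west) — crosses 180°.
Leg 6: +78.4° → -142.5°, shortest Δλ = 139.1° (east) — crosses 180°.
Total crossings: 4.

4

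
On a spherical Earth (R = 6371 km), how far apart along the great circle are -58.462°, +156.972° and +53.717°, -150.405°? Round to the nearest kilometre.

13337 km

Δλ = -150.405 − 156.972 = -307.377°; wrapped into (−180°, 180°]: 52.623°.
Δφ = 53.717 − -58.462 = 112.179°.
a = sin²(Δφ/2) + cos φ₁ · cos φ₂ · sin²(Δλ/2) = 0.749566.
c = 2·atan2(√a, √(1−a)) = 2.09339 rad → d = 6371·c ≈ 13337.00 km.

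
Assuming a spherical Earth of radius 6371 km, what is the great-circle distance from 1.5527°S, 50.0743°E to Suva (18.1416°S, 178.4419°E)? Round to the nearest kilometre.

13959 km

Δλ = 178.4419 − 50.0743 = 128.3676°.
Δφ = -18.1416 − -1.5527 = -16.5889°.
a = sin²(Δφ/2) + cos φ₁ · cos φ₂ · sin²(Δλ/2) = 0.790598.
c = 2·atan2(√a, √(1−a)) = 2.19099 rad → d = 6371·c ≈ 13958.82 km.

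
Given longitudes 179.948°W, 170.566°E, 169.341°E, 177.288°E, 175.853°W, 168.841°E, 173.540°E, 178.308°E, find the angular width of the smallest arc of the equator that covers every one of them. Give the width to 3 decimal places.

Sort the longitudes: -179.948°, -175.853°, +168.841°, +169.341°, +170.566°, +173.540°, +177.288°, +178.308°.
Eastward gaps between consecutive values (wrapping around): 4.095°, 344.694°, 0.500°, 1.225°, 2.974°, 3.748°, 1.020°, 1.744°.
Largest gap = 344.694° ⇒ minimal covering band is its complement: 360° − 344.694° = 15.306°.
Band runs from +168.841° eastward to -175.853°, crossing the antimeridian.

15.306°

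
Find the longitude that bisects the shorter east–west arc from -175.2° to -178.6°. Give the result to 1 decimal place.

Signed shortest Δλ from -175.2° to -178.6° is -3.4°.
Midpoint longitude = -175.2° + (-3.4°)/2 = -175.2° − 1.7° = -176.9°.

-176.9°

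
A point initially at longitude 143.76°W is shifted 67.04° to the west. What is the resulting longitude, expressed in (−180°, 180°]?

Start at -143.76°; shift −67.04° → -210.80°.
-210.80° lies outside (−180°, 180°]; add 360° → +149.20°.

149.20°E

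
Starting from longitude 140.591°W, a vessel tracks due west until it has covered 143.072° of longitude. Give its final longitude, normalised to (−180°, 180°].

Start at -140.591°; shift −143.072° → -283.663°.
-283.663° lies outside (−180°, 180°]; add 360° → +76.337°.

76.337°E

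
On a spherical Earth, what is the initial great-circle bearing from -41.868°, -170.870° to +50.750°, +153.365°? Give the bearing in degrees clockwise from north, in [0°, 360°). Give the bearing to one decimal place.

338.1°

Δλ = 153.365 − -170.870 = 324.235°; wrapped into (−180°, 180°]: -35.765°.
θ = atan2( sin Δλ · cos φ₂ , cos φ₁ · sin φ₂ − sin φ₁ · cos φ₂ · cos Δλ )
  = atan2(-0.36979, 0.91932) = -21.912° → normalised to [0°, 360°): 338.088°.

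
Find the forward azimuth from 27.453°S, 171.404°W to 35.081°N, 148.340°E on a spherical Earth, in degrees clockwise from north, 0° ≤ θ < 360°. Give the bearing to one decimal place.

Δλ = 148.340 − -171.404 = 319.744°; wrapped into (−180°, 180°]: -40.256°.
θ = atan2( sin Δλ · cos φ₂ , cos φ₁ · sin φ₂ − sin φ₁ · cos φ₂ · cos Δλ )
  = atan2(-0.52881, 0.79793) = -33.534° → normalised to [0°, 360°): 326.466°.

326.5°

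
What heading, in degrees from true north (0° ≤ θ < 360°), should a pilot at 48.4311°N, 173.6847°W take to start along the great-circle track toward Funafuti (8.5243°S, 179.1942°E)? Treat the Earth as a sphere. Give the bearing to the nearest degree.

Δλ = 179.1942 − -173.6847 = 352.8789°; wrapped into (−180°, 180°]: -7.1211°.
θ = atan2( sin Δλ · cos φ₂ , cos φ₁ · sin φ₂ − sin φ₁ · cos φ₂ · cos Δλ )
  = atan2(-0.12260, -0.83254) = -171.623° → normalised to [0°, 360°): 188.377°.

188°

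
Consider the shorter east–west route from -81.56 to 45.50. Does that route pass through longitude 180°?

No

Signed shortest Δλ = ((45.50 − -81.56 + 180) mod 360) − 180 = 127.06°.
Going east by 127.06° from -81.56° reaches +45.50° without touching 180°.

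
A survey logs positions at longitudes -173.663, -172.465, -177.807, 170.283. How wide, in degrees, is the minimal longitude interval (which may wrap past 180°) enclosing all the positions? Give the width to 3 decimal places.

Sort the longitudes: -177.807°, -173.663°, -172.465°, +170.283°.
Eastward gaps between consecutive values (wrapping around): 4.144°, 1.198°, 342.748°, 11.910°.
Largest gap = 342.748° ⇒ minimal covering band is its complement: 360° − 342.748° = 17.252°.
Band runs from +170.283° eastward to -172.465°, crossing the antimeridian.

17.252°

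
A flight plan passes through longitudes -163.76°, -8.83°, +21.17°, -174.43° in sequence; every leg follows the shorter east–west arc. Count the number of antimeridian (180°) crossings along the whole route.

1

Leg 1: -163.76° → -8.83°, shortest Δλ = 154.93° (east) — does not cross 180°.
Leg 2: -8.83° → +21.17°, shortest Δλ = 30.0° (east) — does not cross 180°.
Leg 3: +21.17° → -174.43°, shortest Δλ = 164.4° (east) — crosses 180°.
Total crossings: 1.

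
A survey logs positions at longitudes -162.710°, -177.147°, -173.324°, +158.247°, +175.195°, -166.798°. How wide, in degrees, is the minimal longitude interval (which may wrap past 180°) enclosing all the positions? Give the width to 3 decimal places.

Sort the longitudes: -177.147°, -173.324°, -166.798°, -162.710°, +158.247°, +175.195°.
Eastward gaps between consecutive values (wrapping around): 3.823°, 6.526°, 4.088°, 320.957°, 16.948°, 7.658°.
Largest gap = 320.957° ⇒ minimal covering band is its complement: 360° − 320.957° = 39.043°.
Band runs from +158.247° eastward to -162.710°, crossing the antimeridian.

39.043°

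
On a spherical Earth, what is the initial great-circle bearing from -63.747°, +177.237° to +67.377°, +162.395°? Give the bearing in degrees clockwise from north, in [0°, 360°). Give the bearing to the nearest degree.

352°

Δλ = 162.395 − 177.237 = -14.842°.
θ = atan2( sin Δλ · cos φ₂ , cos φ₁ · sin φ₂ − sin φ₁ · cos φ₂ · cos Δλ )
  = atan2(-0.09853, 0.74178) = -7.567° → normalised to [0°, 360°): 352.433°.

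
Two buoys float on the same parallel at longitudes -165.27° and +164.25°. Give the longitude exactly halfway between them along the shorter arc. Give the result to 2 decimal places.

Signed shortest Δλ from -165.27° to +164.25° is -30.48°.
Midpoint longitude = -165.27° + (-30.48°)/2 = -165.27° − 15.24° = -180.51°.
Normalise into (−180°, 180°]: +179.49°.
(The naïve average (-165.27 + +164.25)/2 = -0.51° is on the wrong side of the globe.)

+179.49°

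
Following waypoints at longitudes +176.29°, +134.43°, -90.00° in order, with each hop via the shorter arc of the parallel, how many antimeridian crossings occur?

Leg 1: +176.29° → +134.43°, shortest Δλ = -41.86° (west) — does not cross 180°.
Leg 2: +134.43° → -90.00°, shortest Δλ = 135.57° (east) — crosses 180°.
Total crossings: 1.

1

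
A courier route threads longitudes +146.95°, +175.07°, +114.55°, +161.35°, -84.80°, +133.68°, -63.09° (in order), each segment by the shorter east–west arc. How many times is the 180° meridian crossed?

3

Leg 1: +146.95° → +175.07°, shortest Δλ = 28.12° (east) — does not cross 180°.
Leg 2: +175.07° → +114.55°, shortest Δλ = -60.52° (west) — does not cross 180°.
Leg 3: +114.55° → +161.35°, shortest Δλ = 46.8° (east) — does not cross 180°.
Leg 4: +161.35° → -84.80°, shortest Δλ = 113.85° (east) — crosses 180°.
Leg 5: -84.80° → +133.68°, shortest Δλ = -141.52° (west) — crosses 180°.
Leg 6: +133.68° → -63.09°, shortest Δλ = 163.23° (east) — crosses 180°.
Total crossings: 3.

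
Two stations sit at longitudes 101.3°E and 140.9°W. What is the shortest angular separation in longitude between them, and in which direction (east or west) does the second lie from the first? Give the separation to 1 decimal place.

117.8° east

Raw difference: -140.9 − 101.3 = -242.2°.
Normalise into (−180°, 180°]: -242.2° + 360° = 117.8°.
Positive ⇒ the second point lies to the east; separation 117.8°.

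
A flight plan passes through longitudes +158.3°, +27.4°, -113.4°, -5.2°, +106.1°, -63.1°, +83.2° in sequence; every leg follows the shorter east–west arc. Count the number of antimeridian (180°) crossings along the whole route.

Leg 1: +158.3° → +27.4°, shortest Δλ = -130.9° (west) — does not cross 180°.
Leg 2: +27.4° → -113.4°, shortest Δλ = -140.8° (west) — does not cross 180°.
Leg 3: -113.4° → -5.2°, shortest Δλ = 108.2° (east) — does not cross 180°.
Leg 4: -5.2° → +106.1°, shortest Δλ = 111.3° (east) — does not cross 180°.
Leg 5: +106.1° → -63.1°, shortest Δλ = -169.2° (west) — does not cross 180°.
Leg 6: -63.1° → +83.2°, shortest Δλ = 146.3° (east) — does not cross 180°.
Total crossings: 0.

0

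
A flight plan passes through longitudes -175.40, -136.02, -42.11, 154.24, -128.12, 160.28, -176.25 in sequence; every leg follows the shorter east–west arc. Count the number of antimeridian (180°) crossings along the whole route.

Leg 1: -175.40° → -136.02°, shortest Δλ = 39.38° (east) — does not cross 180°.
Leg 2: -136.02° → -42.11°, shortest Δλ = 93.91° (east) — does not cross 180°.
Leg 3: -42.11° → +154.24°, shortest Δλ = -163.65° (west) — crosses 180°.
Leg 4: +154.24° → -128.12°, shortest Δλ = 77.64° (east) — crosses 180°.
Leg 5: -128.12° → +160.28°, shortest Δλ = -71.6° (west) — crosses 180°.
Leg 6: +160.28° → -176.25°, shortest Δλ = 23.47° (east) — crosses 180°.
Total crossings: 4.

4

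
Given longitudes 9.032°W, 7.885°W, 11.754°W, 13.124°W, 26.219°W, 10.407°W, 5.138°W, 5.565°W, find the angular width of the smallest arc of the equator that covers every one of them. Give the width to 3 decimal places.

21.081°

Sort the longitudes: -26.219°, -13.124°, -11.754°, -10.407°, -9.032°, -7.885°, -5.565°, -5.138°.
Eastward gaps between consecutive values (wrapping around): 13.095°, 1.370°, 1.347°, 1.375°, 1.147°, 2.320°, 0.427°, 338.919°.
Largest gap = 338.919° ⇒ minimal covering band is its complement: 360° − 338.919° = 21.081°.
Band runs from -26.219° eastward to -5.138°.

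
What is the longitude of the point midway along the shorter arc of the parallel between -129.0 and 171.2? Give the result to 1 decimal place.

-158.9°

Signed shortest Δλ from -129.0° to +171.2° is -59.8°.
Midpoint longitude = -129.0° + (-59.8°)/2 = -129.0° − 29.9° = -158.9°.
(The naïve average (-129.0 + +171.2)/2 = 21.1° is on the wrong side of the globe.)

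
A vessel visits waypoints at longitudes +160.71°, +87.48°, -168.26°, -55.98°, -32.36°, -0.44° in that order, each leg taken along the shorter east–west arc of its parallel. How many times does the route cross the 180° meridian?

Leg 1: +160.71° → +87.48°, shortest Δλ = -73.23° (west) — does not cross 180°.
Leg 2: +87.48° → -168.26°, shortest Δλ = 104.26° (east) — crosses 180°.
Leg 3: -168.26° → -55.98°, shortest Δλ = 112.28° (east) — does not cross 180°.
Leg 4: -55.98° → -32.36°, shortest Δλ = 23.62° (east) — does not cross 180°.
Leg 5: -32.36° → -0.44°, shortest Δλ = 31.92° (east) — does not cross 180°.
Total crossings: 1.

1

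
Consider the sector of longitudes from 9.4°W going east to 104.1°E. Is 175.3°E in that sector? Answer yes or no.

No

Band width going east from -9.4° to +104.1°: ((104.1 − -9.4) mod 360) = 113.5°.
Offset of +175.3° east of the west edge: ((175.3 − -9.4) mod 360) = 184.7°.
184.7° > 113.5° ⇒ outside.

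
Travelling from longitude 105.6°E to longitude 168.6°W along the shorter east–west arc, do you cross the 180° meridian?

Yes

Naïve |-168.6 − 105.6| = 274.2° > 180°, so the shorter arc goes the other way round — across 180°.
Signed shortest Δλ = ((-168.6 − 105.6 + 180) mod 360) − 180 = 85.8°.
Going east by 85.8° from +105.6° passes through 180° before reaching -168.6°.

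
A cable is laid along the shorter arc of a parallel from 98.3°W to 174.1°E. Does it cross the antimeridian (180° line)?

Yes

Naïve |174.1 − -98.3| = 272.4° > 180°, so the shorter arc goes the other way round — across 180°.
Signed shortest Δλ = ((174.1 − -98.3 + 180) mod 360) − 180 = -87.6°.
Going west by 87.6° from -98.3° passes through 180° before reaching +174.1°.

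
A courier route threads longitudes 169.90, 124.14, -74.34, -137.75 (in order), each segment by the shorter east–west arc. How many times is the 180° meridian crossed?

1

Leg 1: +169.90° → +124.14°, shortest Δλ = -45.76° (west) — does not cross 180°.
Leg 2: +124.14° → -74.34°, shortest Δλ = 161.52° (east) — crosses 180°.
Leg 3: -74.34° → -137.75°, shortest Δλ = -63.41° (west) — does not cross 180°.
Total crossings: 1.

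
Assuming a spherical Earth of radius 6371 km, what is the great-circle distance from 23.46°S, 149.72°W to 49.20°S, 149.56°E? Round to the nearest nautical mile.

3213 nmi

Δλ = 149.56 − -149.72 = 299.28°; wrapped into (−180°, 180°]: -60.72°.
Δφ = -49.20 − -23.46 = -25.74°.
a = sin²(Δφ/2) + cos φ₁ · cos φ₂ · sin²(Δλ/2) = 0.202738.
c = 2·atan2(√a, √(1−a)) = 0.93412 rad → d = 6371·c ≈ 5951.30 km ≈ 3213.45 nmi.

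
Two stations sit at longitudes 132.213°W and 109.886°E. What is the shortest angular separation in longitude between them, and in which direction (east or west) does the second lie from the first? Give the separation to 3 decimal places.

Raw difference: 109.886 − -132.213 = 242.099°.
Normalise into (−180°, 180°]: 242.099° − 360° = -117.901°.
Negative ⇒ the second point lies to the west; separation 117.901°.

117.901° west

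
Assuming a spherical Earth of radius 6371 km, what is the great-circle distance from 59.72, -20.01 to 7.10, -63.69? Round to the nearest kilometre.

Δλ = -63.69 − -20.01 = -43.68°.
Δφ = 7.10 − 59.72 = -52.62°.
a = sin²(Δφ/2) + cos φ₁ · cos φ₂ · sin²(Δλ/2) = 0.265698.
c = 2·atan2(√a, √(1−a)) = 1.08309 rad → d = 6371·c ≈ 6900.35 km.

6900 km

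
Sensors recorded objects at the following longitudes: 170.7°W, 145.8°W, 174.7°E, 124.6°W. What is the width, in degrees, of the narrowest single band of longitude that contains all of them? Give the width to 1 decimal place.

Sort the longitudes: -170.7°, -145.8°, -124.6°, +174.7°.
Eastward gaps between consecutive values (wrapping around): 24.9°, 21.2°, 299.3°, 14.6°.
Largest gap = 299.3° ⇒ minimal covering band is its complement: 360° − 299.3° = 60.7°.
Band runs from +174.7° eastward to -124.6°, crossing the antimeridian.

60.7°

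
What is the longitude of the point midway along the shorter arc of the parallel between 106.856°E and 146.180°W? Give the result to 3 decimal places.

Signed shortest Δλ from +106.856° to -146.180° is +106.964°.
Midpoint longitude = +106.856° + (+106.964°)/2 = +106.856° + 53.482° = +160.338°.
(The naïve average (+106.856 + -146.180)/2 = -19.662° is on the wrong side of the globe.)

160.338°E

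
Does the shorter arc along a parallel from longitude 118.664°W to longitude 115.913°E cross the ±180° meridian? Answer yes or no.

Yes

Naïve |115.913 − -118.664| = 234.577° > 180°, so the shorter arc goes the other way round — across 180°.
Signed shortest Δλ = ((115.913 − -118.664 + 180) mod 360) − 180 = -125.423°.
Going west by 125.423° from -118.664° passes through 180° before reaching +115.913°.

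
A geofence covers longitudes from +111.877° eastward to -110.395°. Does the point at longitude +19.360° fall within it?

Band width going east from +111.877° to -110.395°: ((-110.395 − 111.877) mod 360) = 137.728°.
Offset of +19.360° east of the west edge: ((19.360 − 111.877) mod 360) = 267.483°.
267.483° > 137.728° ⇒ outside.

No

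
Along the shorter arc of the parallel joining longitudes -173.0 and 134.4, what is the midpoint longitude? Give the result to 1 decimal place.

Signed shortest Δλ from -173.0° to +134.4° is -52.6°.
Midpoint longitude = -173.0° + (-52.6°)/2 = -173.0° − 26.3° = -199.3°.
Normalise into (−180°, 180°]: +160.7°.
(The naïve average (-173.0 + +134.4)/2 = -19.3° is on the wrong side of the globe.)

+160.7°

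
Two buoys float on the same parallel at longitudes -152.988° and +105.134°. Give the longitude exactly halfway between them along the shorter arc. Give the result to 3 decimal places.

Signed shortest Δλ from -152.988° to +105.134° is -101.878°.
Midpoint longitude = -152.988° + (-101.878°)/2 = -152.988° − 50.939° = -203.927°.
Normalise into (−180°, 180°]: +156.073°.
(The naïve average (-152.988 + +105.134)/2 = -23.927° is on the wrong side of the globe.)

+156.073°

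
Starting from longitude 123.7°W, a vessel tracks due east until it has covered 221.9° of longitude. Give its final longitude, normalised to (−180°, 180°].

Start at -123.7°; shift +221.9° → +98.2°.
+98.2° already lies in (−180°, 180°].

98.2°E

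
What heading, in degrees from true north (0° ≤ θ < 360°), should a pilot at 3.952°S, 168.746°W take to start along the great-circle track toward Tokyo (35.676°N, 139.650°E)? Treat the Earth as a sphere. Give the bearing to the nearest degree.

314°

Δλ = 139.650 − -168.746 = 308.396°; wrapped into (−180°, 180°]: -51.604°.
θ = atan2( sin Δλ · cos φ₂ , cos φ₁ · sin φ₂ − sin φ₁ · cos φ₂ · cos Δλ )
  = atan2(-0.63665, 0.61659) = -45.917° → normalised to [0°, 360°): 314.083°.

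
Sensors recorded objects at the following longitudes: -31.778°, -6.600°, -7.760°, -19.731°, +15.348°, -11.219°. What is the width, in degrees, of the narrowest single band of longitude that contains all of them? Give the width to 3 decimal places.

Sort the longitudes: -31.778°, -19.731°, -11.219°, -7.760°, -6.600°, +15.348°.
Eastward gaps between consecutive values (wrapping around): 12.047°, 8.512°, 3.459°, 1.160°, 21.948°, 312.874°.
Largest gap = 312.874° ⇒ minimal covering band is its complement: 360° − 312.874° = 47.126°.
Band runs from -31.778° eastward to +15.348°.

47.126°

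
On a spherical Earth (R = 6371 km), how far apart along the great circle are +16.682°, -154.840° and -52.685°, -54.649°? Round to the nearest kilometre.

Δλ = -54.649 − -154.840 = 100.191°.
Δφ = -52.685 − 16.682 = -69.367°.
a = sin²(Δφ/2) + cos φ₁ · cos φ₂ · sin²(Δλ/2) = 0.665522.
c = 2·atan2(√a, √(1−a)) = 1.90821 rad → d = 6371·c ≈ 12157.18 km.

12157 km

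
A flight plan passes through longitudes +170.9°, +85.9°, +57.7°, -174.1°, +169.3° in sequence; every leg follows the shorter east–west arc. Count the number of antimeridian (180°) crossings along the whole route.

2

Leg 1: +170.9° → +85.9°, shortest Δλ = -85.0° (west) — does not cross 180°.
Leg 2: +85.9° → +57.7°, shortest Δλ = -28.2° (west) — does not cross 180°.
Leg 3: +57.7° → -174.1°, shortest Δλ = 128.2° (east) — crosses 180°.
Leg 4: -174.1° → +169.3°, shortest Δλ = -16.6° (west) — crosses 180°.
Total crossings: 2.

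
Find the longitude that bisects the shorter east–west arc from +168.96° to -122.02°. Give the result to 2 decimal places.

Signed shortest Δλ from +168.96° to -122.02° is +69.02°.
Midpoint longitude = +168.96° + (+69.02°)/2 = +168.96° + 34.51° = +203.47°.
Normalise into (−180°, 180°]: -156.53°.
(The naïve average (+168.96 + -122.02)/2 = 23.47° is on the wrong side of the globe.)

-156.53°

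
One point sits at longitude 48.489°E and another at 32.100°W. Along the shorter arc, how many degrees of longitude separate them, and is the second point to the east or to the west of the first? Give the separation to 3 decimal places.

80.589° west

Raw difference: -32.100 − 48.489 = -80.589°.
Normalise into (−180°, 180°]: -80.589° stays -80.589°.
Negative ⇒ the second point lies to the west; separation 80.589°.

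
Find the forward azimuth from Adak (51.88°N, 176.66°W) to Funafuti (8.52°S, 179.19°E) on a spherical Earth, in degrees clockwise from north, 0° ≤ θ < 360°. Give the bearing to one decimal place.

Δλ = 179.19 − -176.66 = 355.85°; wrapped into (−180°, 180°]: -4.15°.
θ = atan2( sin Δλ · cos φ₂ , cos φ₁ · sin φ₂ − sin φ₁ · cos φ₂ · cos Δλ )
  = atan2(-0.07157, -0.86745) = -175.284° → normalised to [0°, 360°): 184.716°.

184.7°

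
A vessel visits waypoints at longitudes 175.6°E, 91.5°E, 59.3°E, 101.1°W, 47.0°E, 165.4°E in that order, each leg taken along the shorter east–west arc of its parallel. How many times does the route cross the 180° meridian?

0

Leg 1: +175.6° → +91.5°, shortest Δλ = -84.1° (west) — does not cross 180°.
Leg 2: +91.5° → +59.3°, shortest Δλ = -32.2° (west) — does not cross 180°.
Leg 3: +59.3° → -101.1°, shortest Δλ = -160.4° (west) — does not cross 180°.
Leg 4: -101.1° → +47.0°, shortest Δλ = 148.1° (east) — does not cross 180°.
Leg 5: +47.0° → +165.4°, shortest Δλ = 118.4° (east) — does not cross 180°.
Total crossings: 0.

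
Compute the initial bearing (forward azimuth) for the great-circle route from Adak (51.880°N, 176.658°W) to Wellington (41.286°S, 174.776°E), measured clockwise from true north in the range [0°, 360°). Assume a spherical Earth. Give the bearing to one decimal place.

186.4°

Δλ = 174.776 − -176.658 = 351.434°; wrapped into (−180°, 180°]: -8.566°.
θ = atan2( sin Δλ · cos φ₂ , cos φ₁ · sin φ₂ − sin φ₁ · cos φ₂ · cos Δλ )
  = atan2(-0.11192, -0.99188) = -173.562° → normalised to [0°, 360°): 186.438°.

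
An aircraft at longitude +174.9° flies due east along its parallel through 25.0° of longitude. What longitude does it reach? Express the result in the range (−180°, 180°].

Start at +174.9°; shift +25.0° → +199.9°.
+199.9° lies outside (−180°, 180°]; subtract 360° → -160.1°.

-160.1°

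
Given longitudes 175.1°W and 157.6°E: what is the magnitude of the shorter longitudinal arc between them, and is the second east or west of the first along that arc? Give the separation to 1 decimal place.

Raw difference: 157.6 − -175.1 = 332.7°.
Normalise into (−180°, 180°]: 332.7° − 360° = -27.3°.
Negative ⇒ the second point lies to the west; separation 27.3°.

27.3° west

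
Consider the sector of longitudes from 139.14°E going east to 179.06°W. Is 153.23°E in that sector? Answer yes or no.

Yes

Band width going east from +139.14° to -179.06°: ((-179.06 − 139.14) mod 360) = 41.80°.
Offset of +153.23° east of the west edge: ((153.23 − 139.14) mod 360) = 14.09°.
14.09° ≤ 41.80° ⇒ inside.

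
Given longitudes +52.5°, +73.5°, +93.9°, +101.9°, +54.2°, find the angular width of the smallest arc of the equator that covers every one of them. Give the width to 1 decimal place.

Sort the longitudes: +52.5°, +54.2°, +73.5°, +93.9°, +101.9°.
Eastward gaps between consecutive values (wrapping around): 1.7°, 19.3°, 20.4°, 8.0°, 310.6°.
Largest gap = 310.6° ⇒ minimal covering band is its complement: 360° − 310.6° = 49.4°.
Band runs from +52.5° eastward to +101.9°.

49.4°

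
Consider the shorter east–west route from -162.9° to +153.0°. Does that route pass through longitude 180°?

Naïve |153.0 − -162.9| = 315.9° > 180°, so the shorter arc goes the other way round — across 180°.
Signed shortest Δλ = ((153.0 − -162.9 + 180) mod 360) − 180 = -44.1°.
Going west by 44.1° from -162.9° passes through 180° before reaching +153.0°.

Yes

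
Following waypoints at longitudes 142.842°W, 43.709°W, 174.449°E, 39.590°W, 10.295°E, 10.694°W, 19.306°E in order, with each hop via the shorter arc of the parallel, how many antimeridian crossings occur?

2

Leg 1: -142.842° → -43.709°, shortest Δλ = 99.133° (east) — does not cross 180°.
Leg 2: -43.709° → +174.449°, shortest Δλ = -141.842° (west) — crosses 180°.
Leg 3: +174.449° → -39.590°, shortest Δλ = 145.961° (east) — crosses 180°.
Leg 4: -39.590° → +10.295°, shortest Δλ = 49.885° (east) — does not cross 180°.
Leg 5: +10.295° → -10.694°, shortest Δλ = -20.989° (west) — does not cross 180°.
Leg 6: -10.694° → +19.306°, shortest Δλ = 30.0° (east) — does not cross 180°.
Total crossings: 2.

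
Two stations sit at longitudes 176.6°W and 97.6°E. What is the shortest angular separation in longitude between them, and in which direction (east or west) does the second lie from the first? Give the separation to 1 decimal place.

85.8° west

Raw difference: 97.6 − -176.6 = 274.2°.
Normalise into (−180°, 180°]: 274.2° − 360° = -85.8°.
Negative ⇒ the second point lies to the west; separation 85.8°.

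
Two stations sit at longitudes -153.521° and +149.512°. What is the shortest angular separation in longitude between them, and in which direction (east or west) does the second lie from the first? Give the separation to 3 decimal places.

Raw difference: 149.512 − -153.521 = 303.033°.
Normalise into (−180°, 180°]: 303.033° − 360° = -56.967°.
Negative ⇒ the second point lies to the west; separation 56.967°.

56.967° west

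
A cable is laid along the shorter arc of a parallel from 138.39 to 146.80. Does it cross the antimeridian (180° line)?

No

Signed shortest Δλ = ((146.80 − 138.39 + 180) mod 360) − 180 = 8.41°.
Going east by 8.41° from +138.39° reaches +146.80° without touching 180°.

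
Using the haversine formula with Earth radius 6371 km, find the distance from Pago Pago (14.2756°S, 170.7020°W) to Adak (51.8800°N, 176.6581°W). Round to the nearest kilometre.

Δλ = -176.6581 − -170.7020 = -5.9561°.
Δφ = 51.8800 − -14.2756 = 66.1556°.
a = sin²(Δφ/2) + cos φ₁ · cos φ₂ · sin²(Δλ/2) = 0.299488.
c = 2·atan2(√a, √(1−a)) = 1.15816 rad → d = 6371·c ≈ 7378.64 km.

7379 km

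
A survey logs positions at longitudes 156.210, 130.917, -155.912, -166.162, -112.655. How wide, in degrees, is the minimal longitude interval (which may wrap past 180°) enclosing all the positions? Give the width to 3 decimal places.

116.428°

Sort the longitudes: -166.162°, -155.912°, -112.655°, +130.917°, +156.210°.
Eastward gaps between consecutive values (wrapping around): 10.250°, 43.257°, 243.572°, 25.293°, 37.628°.
Largest gap = 243.572° ⇒ minimal covering band is its complement: 360° − 243.572° = 116.428°.
Band runs from +130.917° eastward to -112.655°, crossing the antimeridian.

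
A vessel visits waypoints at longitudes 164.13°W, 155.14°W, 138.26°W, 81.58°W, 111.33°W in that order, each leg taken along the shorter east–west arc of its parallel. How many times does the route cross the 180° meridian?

Leg 1: -164.13° → -155.14°, shortest Δλ = 8.99° (east) — does not cross 180°.
Leg 2: -155.14° → -138.26°, shortest Δλ = 16.88° (east) — does not cross 180°.
Leg 3: -138.26° → -81.58°, shortest Δλ = 56.68° (east) — does not cross 180°.
Leg 4: -81.58° → -111.33°, shortest Δλ = -29.75° (west) — does not cross 180°.
Total crossings: 0.

0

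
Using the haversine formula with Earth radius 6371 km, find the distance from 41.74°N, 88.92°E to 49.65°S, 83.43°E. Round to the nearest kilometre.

10176 km

Δλ = 83.43 − 88.92 = -5.49°.
Δφ = -49.65 − 41.74 = -91.39°.
a = sin²(Δφ/2) + cos φ₁ · cos φ₂ · sin²(Δλ/2) = 0.513237.
c = 2·atan2(√a, √(1−a)) = 1.59727 rad → d = 6371·c ≈ 10176.23 km.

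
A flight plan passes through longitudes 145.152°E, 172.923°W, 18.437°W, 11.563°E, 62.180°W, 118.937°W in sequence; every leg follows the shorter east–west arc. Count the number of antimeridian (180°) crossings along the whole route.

1

Leg 1: +145.152° → -172.923°, shortest Δλ = 41.925° (east) — crosses 180°.
Leg 2: -172.923° → -18.437°, shortest Δλ = 154.486° (east) — does not cross 180°.
Leg 3: -18.437° → +11.563°, shortest Δλ = 30.0° (east) — does not cross 180°.
Leg 4: +11.563° → -62.180°, shortest Δλ = -73.743° (west) — does not cross 180°.
Leg 5: -62.180° → -118.937°, shortest Δλ = -56.757° (west) — does not cross 180°.
Total crossings: 1.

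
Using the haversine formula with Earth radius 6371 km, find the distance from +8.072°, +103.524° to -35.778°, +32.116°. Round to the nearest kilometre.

Δλ = 32.116 − 103.524 = -71.408°.
Δφ = -35.778 − 8.072 = -43.850°.
a = sin²(Δφ/2) + cos φ₁ · cos φ₂ · sin²(Δλ/2) = 0.412998.
c = 2·atan2(√a, √(1−a)) = 1.39590 rad → d = 6371·c ≈ 8893.30 km.

8893 km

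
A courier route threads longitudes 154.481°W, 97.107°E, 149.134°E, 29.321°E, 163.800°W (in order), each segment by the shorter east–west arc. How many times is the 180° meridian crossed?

Leg 1: -154.481° → +97.107°, shortest Δλ = -108.412° (west) — crosses 180°.
Leg 2: +97.107° → +149.134°, shortest Δλ = 52.027° (east) — does not cross 180°.
Leg 3: +149.134° → +29.321°, shortest Δλ = -119.813° (west) — does not cross 180°.
Leg 4: +29.321° → -163.800°, shortest Δλ = 166.879° (east) — crosses 180°.
Total crossings: 2.

2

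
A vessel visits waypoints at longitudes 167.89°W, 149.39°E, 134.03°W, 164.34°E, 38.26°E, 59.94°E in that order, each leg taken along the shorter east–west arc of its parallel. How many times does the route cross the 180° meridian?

3

Leg 1: -167.89° → +149.39°, shortest Δλ = -42.72° (west) — crosses 180°.
Leg 2: +149.39° → -134.03°, shortest Δλ = 76.58° (east) — crosses 180°.
Leg 3: -134.03° → +164.34°, shortest Δλ = -61.63° (west) — crosses 180°.
Leg 4: +164.34° → +38.26°, shortest Δλ = -126.08° (west) — does not cross 180°.
Leg 5: +38.26° → +59.94°, shortest Δλ = 21.68° (east) — does not cross 180°.
Total crossings: 3.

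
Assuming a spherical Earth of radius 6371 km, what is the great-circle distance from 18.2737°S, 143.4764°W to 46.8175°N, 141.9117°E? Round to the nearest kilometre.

10366 km

Δλ = 141.9117 − -143.4764 = 285.3881°; wrapped into (−180°, 180°]: -74.6119°.
Δφ = 46.8175 − -18.2737 = 65.0912°.
a = sin²(Δφ/2) + cos φ₁ · cos φ₂ · sin²(Δλ/2) = 0.528103.
c = 2·atan2(√a, √(1−a)) = 1.62703 rad → d = 6371·c ≈ 10365.82 km.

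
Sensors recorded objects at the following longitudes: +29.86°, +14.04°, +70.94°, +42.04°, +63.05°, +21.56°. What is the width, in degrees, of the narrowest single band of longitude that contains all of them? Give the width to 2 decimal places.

56.90°

Sort the longitudes: +14.04°, +21.56°, +29.86°, +42.04°, +63.05°, +70.94°.
Eastward gaps between consecutive values (wrapping around): 7.52°, 8.30°, 12.18°, 21.01°, 7.89°, 303.10°.
Largest gap = 303.10° ⇒ minimal covering band is its complement: 360° − 303.10° = 56.90°.
Band runs from +14.04° eastward to +70.94°.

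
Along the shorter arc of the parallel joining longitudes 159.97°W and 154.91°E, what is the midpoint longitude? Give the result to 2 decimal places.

Signed shortest Δλ from -159.97° to +154.91° is -45.12°.
Midpoint longitude = -159.97° + (-45.12°)/2 = -159.97° − 22.56° = -182.53°.
Normalise into (−180°, 180°]: +177.47°.
(The naïve average (-159.97 + +154.91)/2 = -2.53° is on the wrong side of the globe.)

177.47°E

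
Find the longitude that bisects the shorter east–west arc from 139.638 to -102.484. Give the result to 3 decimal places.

Signed shortest Δλ from +139.638° to -102.484° is +117.878°.
Midpoint longitude = +139.638° + (+117.878°)/2 = +139.638° + 58.939° = +198.577°.
Normalise into (−180°, 180°]: -161.423°.
(The naïve average (+139.638 + -102.484)/2 = 18.577° is on the wrong side of the globe.)

-161.423°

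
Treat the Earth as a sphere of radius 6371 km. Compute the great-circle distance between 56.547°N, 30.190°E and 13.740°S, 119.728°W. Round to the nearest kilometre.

Δλ = -119.728 − 30.190 = -149.918°.
Δφ = -13.740 − 56.547 = -70.287°.
a = sin²(Δφ/2) + cos φ₁ · cos φ₂ · sin²(Δλ/2) = 0.830761.
c = 2·atan2(√a, √(1−a)) = 2.29364 rad → d = 6371·c ≈ 14612.80 km.

14613 km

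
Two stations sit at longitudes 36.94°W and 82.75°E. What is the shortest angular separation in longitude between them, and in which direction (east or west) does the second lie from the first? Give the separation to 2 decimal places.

Raw difference: 82.75 − -36.94 = 119.69°.
Normalise into (−180°, 180°]: 119.69° stays 119.69°.
Positive ⇒ the second point lies to the east; separation 119.69°.

119.69° east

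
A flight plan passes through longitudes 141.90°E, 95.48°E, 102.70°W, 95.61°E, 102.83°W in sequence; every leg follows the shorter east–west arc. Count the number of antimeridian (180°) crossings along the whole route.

Leg 1: +141.90° → +95.48°, shortest Δλ = -46.42° (west) — does not cross 180°.
Leg 2: +95.48° → -102.70°, shortest Δλ = 161.82° (east) — crosses 180°.
Leg 3: -102.70° → +95.61°, shortest Δλ = -161.69° (west) — crosses 180°.
Leg 4: +95.61° → -102.83°, shortest Δλ = 161.56° (east) — crosses 180°.
Total crossings: 3.

3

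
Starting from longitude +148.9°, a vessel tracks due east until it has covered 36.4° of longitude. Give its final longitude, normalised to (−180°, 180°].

-174.7°

Start at +148.9°; shift +36.4° → +185.3°.
+185.3° lies outside (−180°, 180°]; subtract 360° → -174.7°.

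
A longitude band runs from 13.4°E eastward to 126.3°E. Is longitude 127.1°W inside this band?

Band width going east from +13.4° to +126.3°: ((126.3 − 13.4) mod 360) = 112.9°.
Offset of -127.1° east of the west edge: ((-127.1 − 13.4) mod 360) = 219.5°.
219.5° > 112.9° ⇒ outside.

No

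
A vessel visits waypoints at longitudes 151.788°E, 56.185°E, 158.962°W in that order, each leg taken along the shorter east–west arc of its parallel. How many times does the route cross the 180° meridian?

1

Leg 1: +151.788° → +56.185°, shortest Δλ = -95.603° (west) — does not cross 180°.
Leg 2: +56.185° → -158.962°, shortest Δλ = 144.853° (east) — crosses 180°.
Total crossings: 1.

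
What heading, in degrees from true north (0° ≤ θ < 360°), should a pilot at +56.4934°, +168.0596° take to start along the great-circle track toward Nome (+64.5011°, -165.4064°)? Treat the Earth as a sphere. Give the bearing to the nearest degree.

47°

Δλ = -165.4064 − 168.0596 = -333.4660°; wrapped into (−180°, 180°]: 26.5340°.
θ = atan2( sin Δλ · cos φ₂ , cos φ₁ · sin φ₂ − sin φ₁ · cos φ₂ · cos Δλ )
  = atan2(0.19231, 0.17712) = 47.356° → normalised to [0°, 360°): 47.356°.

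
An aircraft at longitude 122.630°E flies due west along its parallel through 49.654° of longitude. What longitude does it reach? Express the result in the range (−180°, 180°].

Start at +122.630°; shift −49.654° → +72.976°.
+72.976° already lies in (−180°, 180°].

72.976°E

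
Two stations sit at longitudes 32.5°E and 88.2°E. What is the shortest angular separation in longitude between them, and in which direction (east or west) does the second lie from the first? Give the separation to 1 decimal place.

Raw difference: 88.2 − 32.5 = 55.7°.
Normalise into (−180°, 180°]: 55.7° stays 55.7°.
Positive ⇒ the second point lies to the east; separation 55.7°.

55.7° east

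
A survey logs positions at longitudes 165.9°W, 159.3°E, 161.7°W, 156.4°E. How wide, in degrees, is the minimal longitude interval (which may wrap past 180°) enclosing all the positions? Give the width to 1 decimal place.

Sort the longitudes: -165.9°, -161.7°, +156.4°, +159.3°.
Eastward gaps between consecutive values (wrapping around): 4.2°, 318.1°, 2.9°, 34.8°.
Largest gap = 318.1° ⇒ minimal covering band is its complement: 360° − 318.1° = 41.9°.
Band runs from +156.4° eastward to -161.7°, crossing the antimeridian.

41.9°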